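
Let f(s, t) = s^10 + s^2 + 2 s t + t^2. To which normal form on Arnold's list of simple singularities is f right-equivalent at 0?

A_{9}

The Hessian of f at 0 is [[2, 2], [2, 2]] with rank 1, so corank 1. A Groebner basis of the Jacobian ideal J(f) in C{s,t} is {t^9, s + t}; counting standard monomials gives mu = 9. Corank 1: A-series; mu = 9 gives A_9.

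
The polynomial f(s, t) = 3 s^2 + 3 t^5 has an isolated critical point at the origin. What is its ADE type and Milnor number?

The Hessian of f at 0 has rank 1. Corank 1: A-series; mu = 4 gives A_4.

Type A4, Milnor number mu = 4.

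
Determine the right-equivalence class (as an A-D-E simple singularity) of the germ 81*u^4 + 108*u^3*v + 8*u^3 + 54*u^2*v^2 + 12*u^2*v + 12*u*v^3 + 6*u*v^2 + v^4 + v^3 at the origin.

E_{6}

The Hessian of f at 0 is [[0, 0], [0, 0]] with rank 0, so corank 2. A Groebner basis of the Jacobian ideal J(f) in C{u,v} is {v^4, u*v^2 + 4*v^3/9, u^2 + u*v + v^2/4}; counting standard monomials gives mu = 6. Corank 2; j^3 = (2*u + v)^3 is a perfect cube, so E-series; the 4-jet and mu = 6 give E_6.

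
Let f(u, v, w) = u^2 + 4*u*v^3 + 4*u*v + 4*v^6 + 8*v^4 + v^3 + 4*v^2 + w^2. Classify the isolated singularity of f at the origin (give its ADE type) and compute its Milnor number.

Type A_2, Milnor number mu = 2.

The Hessian of f at 0 is [[2, 4, 0], [4, 8, 0], [0, 0, 2]] with rank 2, so corank 1. A Groebner basis of the Jacobian ideal J(f) in C{u,v,w} is {v^2, u + 2*v, w}; counting standard monomials gives mu = 2. Corank 1: A-series; mu = 2 gives A_2.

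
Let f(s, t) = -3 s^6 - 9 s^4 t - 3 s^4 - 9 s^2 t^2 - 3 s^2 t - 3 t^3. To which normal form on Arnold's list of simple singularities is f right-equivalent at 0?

The Hessian of f at 0 is [[0, 0], [0, 0]] with rank 0, so corank 2. A Groebner basis of the Jacobian ideal J(f) in C{s,t} is {t^3, s^2 + 3*t^2, s*t}; counting standard monomials gives mu = 4. Corank 2; j^3 = -3*t*(s^2 + t^2) splits into three distinct lines over C (the quadratic factor has nonzero discriminant), so D_4.

D_4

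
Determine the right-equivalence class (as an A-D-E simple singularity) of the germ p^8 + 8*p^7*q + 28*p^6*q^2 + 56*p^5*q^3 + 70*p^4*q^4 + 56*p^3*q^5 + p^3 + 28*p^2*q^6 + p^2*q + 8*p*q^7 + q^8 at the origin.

D9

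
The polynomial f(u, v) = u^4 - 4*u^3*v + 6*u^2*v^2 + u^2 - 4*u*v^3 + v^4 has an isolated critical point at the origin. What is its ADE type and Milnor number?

Type A_{3}, Milnor number mu = 3.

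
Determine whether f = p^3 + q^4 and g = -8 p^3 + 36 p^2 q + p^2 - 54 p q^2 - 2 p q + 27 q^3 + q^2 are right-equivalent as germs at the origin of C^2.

The Hessian of f at 0 has rank 0. Corank 2; j^3 = p^3 is a perfect cube, so E-series; the 4-jet and mu = 6 give E_6. The Hessian of g at 0 has rank 1. Corank 1: A-series; mu = 2 gives A_2. f is E_6 but g is A_2, hence not right-equivalent.

No.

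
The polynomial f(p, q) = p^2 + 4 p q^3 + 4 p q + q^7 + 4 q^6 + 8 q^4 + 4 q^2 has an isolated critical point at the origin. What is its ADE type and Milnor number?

The Hessian of f at 0 has rank 1. Corank 1: A-series; mu = 6 gives A_6.

Type A_6, Milnor number mu = 6.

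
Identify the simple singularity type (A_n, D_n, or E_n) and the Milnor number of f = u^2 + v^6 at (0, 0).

The Hessian of f at 0 is [[2, 0], [0, 0]] with rank 1, so corank 1. A Groebner basis of the Jacobian ideal J(f) in C{u,v} is {v^5, u}; counting standard monomials gives mu = 5. Corank 1: A-series; mu = 5 gives A_5.

Type A_{5}, Milnor number mu = 5.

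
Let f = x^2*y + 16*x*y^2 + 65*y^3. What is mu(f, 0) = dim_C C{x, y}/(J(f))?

4

The Hessian of f at 0 has rank 0. Corank 2; j^3 = y*(x^2 + 16*x*y + 65*y^2) splits into three distinct lines over C (the quadratic factor has nonzero discriminant), so D_4.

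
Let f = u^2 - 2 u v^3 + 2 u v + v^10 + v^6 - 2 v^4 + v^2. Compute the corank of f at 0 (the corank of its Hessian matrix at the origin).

1

The Hessian at 0 is [[2, 2], [2, 2]] of rank 1; hence corank 1.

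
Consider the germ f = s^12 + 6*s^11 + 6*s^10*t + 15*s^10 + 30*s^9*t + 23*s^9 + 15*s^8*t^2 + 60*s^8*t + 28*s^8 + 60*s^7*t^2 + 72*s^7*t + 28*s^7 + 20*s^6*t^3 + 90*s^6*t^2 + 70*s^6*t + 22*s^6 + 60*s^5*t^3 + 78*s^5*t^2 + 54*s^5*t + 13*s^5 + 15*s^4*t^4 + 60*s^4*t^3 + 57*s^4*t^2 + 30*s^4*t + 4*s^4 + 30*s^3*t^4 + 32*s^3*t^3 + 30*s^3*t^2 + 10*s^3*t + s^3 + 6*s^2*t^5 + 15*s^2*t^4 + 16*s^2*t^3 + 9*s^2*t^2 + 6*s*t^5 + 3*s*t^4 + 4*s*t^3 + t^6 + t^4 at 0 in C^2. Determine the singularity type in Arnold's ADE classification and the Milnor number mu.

The Hessian of f at 0 is [[0, 0], [0, 0]] with rank 0, so corank 2. A Groebner basis of the Jacobian ideal J(f) in C{s,t} is {s^3, s^2*t, s^2/2 + s*t^2, -3*s^2/2 + t^3}; counting standard monomials gives mu = 6. Corank 2; j^3 = s^3 is a perfect cube, so E-series; the 4-jet and mu = 6 give E_6.

Type E_6, Milnor number mu = 6.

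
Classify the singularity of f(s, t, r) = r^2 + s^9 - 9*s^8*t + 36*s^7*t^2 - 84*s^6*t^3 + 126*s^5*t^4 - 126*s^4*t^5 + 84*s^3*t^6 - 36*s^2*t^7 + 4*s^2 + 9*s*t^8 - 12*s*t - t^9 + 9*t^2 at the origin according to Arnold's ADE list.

A_8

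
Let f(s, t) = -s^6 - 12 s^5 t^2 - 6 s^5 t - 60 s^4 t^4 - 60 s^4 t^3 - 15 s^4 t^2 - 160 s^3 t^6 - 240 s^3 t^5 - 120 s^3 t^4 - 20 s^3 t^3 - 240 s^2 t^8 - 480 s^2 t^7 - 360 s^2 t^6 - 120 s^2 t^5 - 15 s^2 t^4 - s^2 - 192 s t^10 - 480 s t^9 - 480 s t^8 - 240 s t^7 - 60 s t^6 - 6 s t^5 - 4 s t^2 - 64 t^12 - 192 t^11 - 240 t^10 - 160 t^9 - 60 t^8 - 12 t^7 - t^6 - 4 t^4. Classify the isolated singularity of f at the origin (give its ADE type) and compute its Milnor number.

Type A_{5}, Milnor number mu = 5.

The Hessian of f at 0 has rank 1. Corank 1: A-series; mu = 5 gives A_5.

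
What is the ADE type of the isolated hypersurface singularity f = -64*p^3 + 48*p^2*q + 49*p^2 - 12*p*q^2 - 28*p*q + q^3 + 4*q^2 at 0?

The Hessian of f at 0 has rank 1. Corank 1: A-series; mu = 2 gives A_2.

A2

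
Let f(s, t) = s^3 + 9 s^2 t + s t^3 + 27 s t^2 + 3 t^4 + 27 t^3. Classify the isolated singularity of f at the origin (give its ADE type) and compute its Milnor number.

The Hessian of f at 0 has rank 0. Corank 2; j^3 = (s + 3*t)^3 is a perfect cube, so E-series; the 4-jet and mu = 7 give E_7.

Type E7, Milnor number mu = 7.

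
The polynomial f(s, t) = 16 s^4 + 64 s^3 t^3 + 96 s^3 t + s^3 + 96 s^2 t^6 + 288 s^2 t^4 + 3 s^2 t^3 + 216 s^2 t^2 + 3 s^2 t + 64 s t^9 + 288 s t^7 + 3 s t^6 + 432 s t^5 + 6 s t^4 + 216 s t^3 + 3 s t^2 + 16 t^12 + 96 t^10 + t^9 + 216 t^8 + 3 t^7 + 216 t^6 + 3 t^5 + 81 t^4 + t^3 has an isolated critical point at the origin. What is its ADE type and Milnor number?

Type E_{6}, Milnor number mu = 6.

The Hessian of f at 0 has rank 0. Corank 2; j^3 = (s + t)^3 is a perfect cube, so E-series; the 4-jet and mu = 6 give E_6.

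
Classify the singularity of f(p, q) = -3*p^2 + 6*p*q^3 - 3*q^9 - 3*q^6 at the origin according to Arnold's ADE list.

A_{8}

The Hessian of f at 0 has rank 1. Corank 1: A-series; mu = 8 gives A_8.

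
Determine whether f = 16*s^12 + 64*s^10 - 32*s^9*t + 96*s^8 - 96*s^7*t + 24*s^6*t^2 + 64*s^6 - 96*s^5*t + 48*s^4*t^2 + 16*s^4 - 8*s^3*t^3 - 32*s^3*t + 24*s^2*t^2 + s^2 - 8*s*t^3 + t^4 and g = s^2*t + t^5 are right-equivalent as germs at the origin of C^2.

No.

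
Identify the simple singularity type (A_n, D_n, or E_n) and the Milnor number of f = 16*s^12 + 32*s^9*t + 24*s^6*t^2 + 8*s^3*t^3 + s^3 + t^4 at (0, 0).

Type E6, Milnor number mu = 6.

The Hessian of f at 0 has rank 0. Corank 2; j^3 = s^3 is a perfect cube, so E-series; the 4-jet and mu = 6 give E_6.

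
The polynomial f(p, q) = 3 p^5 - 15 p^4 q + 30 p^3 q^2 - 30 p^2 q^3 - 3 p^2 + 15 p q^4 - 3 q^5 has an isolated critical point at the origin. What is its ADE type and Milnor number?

Type A_{4}, Milnor number mu = 4.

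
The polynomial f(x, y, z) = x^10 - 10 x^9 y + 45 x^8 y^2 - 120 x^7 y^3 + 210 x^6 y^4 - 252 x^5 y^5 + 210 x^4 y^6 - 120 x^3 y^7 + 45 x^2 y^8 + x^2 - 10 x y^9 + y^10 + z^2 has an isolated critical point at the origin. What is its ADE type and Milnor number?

Type A9, Milnor number mu = 9.

The Hessian of f at 0 is [[2, 0, 0], [0, 0, 0], [0, 0, 2]] with rank 2, so corank 1. A Groebner basis of the Jacobian ideal J(f) in C{x,y,z} is {y^9, x, z}; counting standard monomials gives mu = 9. Corank 1: A-series; mu = 9 gives A_9.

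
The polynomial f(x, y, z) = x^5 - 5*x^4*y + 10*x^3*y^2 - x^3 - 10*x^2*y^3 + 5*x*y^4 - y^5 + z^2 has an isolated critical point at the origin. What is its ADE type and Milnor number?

The Hessian of f at 0 has rank 1. Corank 2; j^3 = -x^3 is a perfect cube, so E-series; the 5-jet and mu = 8 give E_8.

Type E_{8}, Milnor number mu = 8.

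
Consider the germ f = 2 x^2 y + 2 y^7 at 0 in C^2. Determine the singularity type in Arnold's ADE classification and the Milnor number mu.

Type D_{8}, Milnor number mu = 8.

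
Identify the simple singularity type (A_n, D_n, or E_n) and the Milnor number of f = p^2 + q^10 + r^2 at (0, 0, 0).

The Hessian of f at 0 is [[2, 0, 0], [0, 0, 0], [0, 0, 2]] with rank 2, so corank 1. A Groebner basis of the Jacobian ideal J(f) in C{p,q,r} is {q^9, p, r}; counting standard monomials gives mu = 9. Corank 1: A-series; mu = 9 gives A_9.

Type A_{9}, Milnor number mu = 9.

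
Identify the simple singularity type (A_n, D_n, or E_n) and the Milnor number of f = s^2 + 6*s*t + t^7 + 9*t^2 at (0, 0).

The Hessian of f at 0 is [[2, 6], [6, 18]] with rank 1, so corank 1. A Groebner basis of the Jacobian ideal J(f) in C{s,t} is {t^6, s + 3*t}; counting standard monomials gives mu = 6. Corank 1: A-series; mu = 6 gives A_6.

Type A_{6}, Milnor number mu = 6.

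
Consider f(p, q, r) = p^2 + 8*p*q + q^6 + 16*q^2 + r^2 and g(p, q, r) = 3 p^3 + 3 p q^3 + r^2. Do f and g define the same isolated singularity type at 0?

The Hessian of f at 0 has rank 2. Corank 1: A-series; mu = 5 gives A_5. The Hessian of g at 0 has rank 1. Corank 2; j^3 = 3*p^3 is a perfect cube, so E-series; the 4-jet and mu = 7 give E_7. f is A_5 but g is E_7, hence not right-equivalent.

No.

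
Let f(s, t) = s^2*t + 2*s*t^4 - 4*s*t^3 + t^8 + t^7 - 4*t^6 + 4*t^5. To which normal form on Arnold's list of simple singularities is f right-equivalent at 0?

D_9

The Hessian of f at 0 has rank 0. Corank 2; j^3 = s^2*t has shape L^2 M (L != M), so D-series; mu = 9 gives D_9.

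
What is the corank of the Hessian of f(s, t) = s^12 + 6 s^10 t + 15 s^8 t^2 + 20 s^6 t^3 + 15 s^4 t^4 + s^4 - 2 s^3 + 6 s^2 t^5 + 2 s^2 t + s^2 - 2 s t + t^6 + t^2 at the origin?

1

The Hessian at 0 is [[2, -2], [-2, 2]] of rank 1; hence corank 1.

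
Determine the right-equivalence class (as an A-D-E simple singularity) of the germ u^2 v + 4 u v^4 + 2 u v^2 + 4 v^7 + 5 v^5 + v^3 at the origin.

D_6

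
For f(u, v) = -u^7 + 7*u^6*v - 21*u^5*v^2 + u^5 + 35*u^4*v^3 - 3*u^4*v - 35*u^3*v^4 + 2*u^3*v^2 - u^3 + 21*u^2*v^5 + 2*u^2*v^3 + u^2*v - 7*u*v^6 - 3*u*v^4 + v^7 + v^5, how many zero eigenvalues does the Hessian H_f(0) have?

The Hessian at 0 is [[0, 0], [0, 0]] of rank 0; hence corank 2.

2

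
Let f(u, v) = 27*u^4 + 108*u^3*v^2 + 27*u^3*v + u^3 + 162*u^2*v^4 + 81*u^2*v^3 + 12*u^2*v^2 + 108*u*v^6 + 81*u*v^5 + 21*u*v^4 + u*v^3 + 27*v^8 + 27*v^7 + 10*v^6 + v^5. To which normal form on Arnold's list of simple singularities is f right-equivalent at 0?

E_7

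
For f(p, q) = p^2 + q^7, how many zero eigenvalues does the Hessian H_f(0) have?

1

Hessian at 0 has rank 1.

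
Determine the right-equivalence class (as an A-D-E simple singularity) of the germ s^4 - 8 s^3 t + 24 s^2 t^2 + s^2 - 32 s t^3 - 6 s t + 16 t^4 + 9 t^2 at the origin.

A3

The Hessian of f at 0 is [[2, -6], [-6, 18]] with rank 1, so corank 1. A Groebner basis of the Jacobian ideal J(f) in C{s,t} is {t^3, s - 3*t}; counting standard monomials gives mu = 3. Corank 1: A-series; mu = 3 gives A_3.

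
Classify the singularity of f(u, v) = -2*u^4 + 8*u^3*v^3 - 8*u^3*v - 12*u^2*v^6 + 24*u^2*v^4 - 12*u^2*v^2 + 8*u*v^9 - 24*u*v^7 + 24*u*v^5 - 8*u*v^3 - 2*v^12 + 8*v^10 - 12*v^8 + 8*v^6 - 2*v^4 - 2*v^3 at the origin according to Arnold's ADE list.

E_{6}

The Hessian of f at 0 is [[0, 0], [0, 0]] with rank 0, so corank 2. A Groebner basis of the Jacobian ideal J(f) in C{u,v} is {u^3 + 3*u^2*v, v^2}; counting standard monomials gives mu = 6. Corank 2; j^3 = -2*v^3 is a perfect cube, so E-series; the 4-jet and mu = 6 give E_6.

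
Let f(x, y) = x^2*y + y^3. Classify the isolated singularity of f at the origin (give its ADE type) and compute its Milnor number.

Type D4, Milnor number mu = 4.

The Hessian of f at 0 has rank 0. Corank 2; j^3 = y*(x^2 + y^2) splits into three distinct lines over C (the quadratic factor has nonzero discriminant), so D_4.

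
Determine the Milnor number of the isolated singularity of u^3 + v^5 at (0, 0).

8

The Hessian of f at 0 has rank 0. Corank 2; j^3 = u^3 is a perfect cube, so E-series; the 5-jet and mu = 8 give E_8.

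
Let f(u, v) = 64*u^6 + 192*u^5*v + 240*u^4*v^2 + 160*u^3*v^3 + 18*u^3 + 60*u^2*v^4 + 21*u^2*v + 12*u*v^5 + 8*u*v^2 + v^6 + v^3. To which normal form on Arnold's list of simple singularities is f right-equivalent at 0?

D_{7}

The Hessian of f at 0 is [[0, 0], [0, 0]] with rank 0, so corank 2. A Groebner basis of the Jacobian ideal J(f) in C{u,v} is {-243*u*v/4 + v^5 - 81*v^2/4, u*v^2 + v^3/3, u^2 + 5*u*v/6 + v^2/6}; counting standard monomials gives mu = 7. Corank 2; j^3 = (2*u + v)*(3*u + v)^2 has shape L^2 M (L != M), so D-series; mu = 7 gives D_7.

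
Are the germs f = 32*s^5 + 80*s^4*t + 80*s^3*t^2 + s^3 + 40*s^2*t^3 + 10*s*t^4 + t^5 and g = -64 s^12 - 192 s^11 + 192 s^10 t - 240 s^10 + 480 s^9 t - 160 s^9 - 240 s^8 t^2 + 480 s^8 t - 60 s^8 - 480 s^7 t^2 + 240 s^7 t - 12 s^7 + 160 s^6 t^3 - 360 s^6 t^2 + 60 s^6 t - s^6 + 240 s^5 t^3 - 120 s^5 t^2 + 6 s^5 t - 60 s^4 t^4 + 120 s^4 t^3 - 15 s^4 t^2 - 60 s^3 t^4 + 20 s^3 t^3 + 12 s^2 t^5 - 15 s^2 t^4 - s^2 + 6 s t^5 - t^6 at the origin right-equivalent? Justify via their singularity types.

No.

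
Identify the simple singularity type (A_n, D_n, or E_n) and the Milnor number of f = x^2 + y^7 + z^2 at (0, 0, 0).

Type A_6, Milnor number mu = 6.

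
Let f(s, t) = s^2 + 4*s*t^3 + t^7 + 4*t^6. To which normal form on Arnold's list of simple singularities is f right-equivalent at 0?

The Hessian of f at 0 has rank 1. Corank 1: A-series; mu = 6 gives A_6.

A6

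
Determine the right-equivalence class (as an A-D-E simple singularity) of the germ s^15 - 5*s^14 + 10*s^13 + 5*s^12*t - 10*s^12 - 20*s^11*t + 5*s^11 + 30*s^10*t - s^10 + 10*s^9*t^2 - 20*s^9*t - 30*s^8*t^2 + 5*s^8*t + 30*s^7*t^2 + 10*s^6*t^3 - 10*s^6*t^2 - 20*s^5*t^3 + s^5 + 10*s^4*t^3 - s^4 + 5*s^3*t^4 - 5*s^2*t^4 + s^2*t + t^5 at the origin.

D_6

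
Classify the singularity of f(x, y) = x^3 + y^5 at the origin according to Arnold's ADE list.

The Hessian of f at 0 is [[0, 0], [0, 0]] with rank 0, so corank 2. A Groebner basis of the Jacobian ideal J(f) in C{x,y} is {y^4, x^2}; counting standard monomials gives mu = 8. Corank 2; j^3 = x^3 is a perfect cube, so E-series; the 5-jet and mu = 8 give E_8.

E_{8}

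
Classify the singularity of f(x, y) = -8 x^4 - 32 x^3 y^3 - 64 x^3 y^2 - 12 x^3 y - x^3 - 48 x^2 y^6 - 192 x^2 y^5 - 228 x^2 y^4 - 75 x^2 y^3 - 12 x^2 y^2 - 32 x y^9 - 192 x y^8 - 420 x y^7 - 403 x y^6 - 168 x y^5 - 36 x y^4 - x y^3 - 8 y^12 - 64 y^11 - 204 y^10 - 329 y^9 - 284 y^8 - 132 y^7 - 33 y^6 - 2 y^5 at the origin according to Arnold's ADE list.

The Hessian of f at 0 has rank 0. Corank 2; j^3 = -x^3 is a perfect cube, so E-series; the 4-jet and mu = 7 give E_7.

E7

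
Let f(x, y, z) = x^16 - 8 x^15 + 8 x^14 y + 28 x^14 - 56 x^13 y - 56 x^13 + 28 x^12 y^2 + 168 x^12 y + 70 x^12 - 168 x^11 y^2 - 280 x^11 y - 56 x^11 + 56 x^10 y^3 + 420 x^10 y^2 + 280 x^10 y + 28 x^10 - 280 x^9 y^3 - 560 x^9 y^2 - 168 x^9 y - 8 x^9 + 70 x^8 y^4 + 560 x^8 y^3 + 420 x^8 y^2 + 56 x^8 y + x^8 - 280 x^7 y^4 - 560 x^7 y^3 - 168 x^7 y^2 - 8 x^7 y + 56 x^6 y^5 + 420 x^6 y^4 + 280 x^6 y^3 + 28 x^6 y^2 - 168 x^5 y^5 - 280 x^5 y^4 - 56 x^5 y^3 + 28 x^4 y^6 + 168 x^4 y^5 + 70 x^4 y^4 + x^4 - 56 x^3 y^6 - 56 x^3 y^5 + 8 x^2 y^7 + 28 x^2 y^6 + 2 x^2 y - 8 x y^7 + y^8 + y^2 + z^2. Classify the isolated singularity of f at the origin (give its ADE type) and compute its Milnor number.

Type A_{7}, Milnor number mu = 7.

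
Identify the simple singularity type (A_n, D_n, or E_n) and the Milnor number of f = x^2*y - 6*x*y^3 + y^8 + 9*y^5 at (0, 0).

The Hessian of f at 0 has rank 0. Corank 2; j^3 = x^2*y has shape L^2 M (L != M), so D-series; mu = 9 gives D_9.

Type D_{9}, Milnor number mu = 9.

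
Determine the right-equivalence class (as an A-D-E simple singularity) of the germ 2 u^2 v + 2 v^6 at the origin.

The Hessian of f at 0 has rank 0. Corank 2; j^3 = 2*u^2*v has shape L^2 M (L != M), so D-series; mu = 7 gives D_7.

D_{7}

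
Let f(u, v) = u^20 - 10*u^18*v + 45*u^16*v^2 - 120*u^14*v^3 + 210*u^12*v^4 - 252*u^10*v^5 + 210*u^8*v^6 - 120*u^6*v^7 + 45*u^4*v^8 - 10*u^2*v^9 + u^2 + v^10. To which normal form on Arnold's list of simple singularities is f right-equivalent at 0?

A9

The Hessian of f at 0 has rank 1. Corank 1: A-series; mu = 9 gives A_9.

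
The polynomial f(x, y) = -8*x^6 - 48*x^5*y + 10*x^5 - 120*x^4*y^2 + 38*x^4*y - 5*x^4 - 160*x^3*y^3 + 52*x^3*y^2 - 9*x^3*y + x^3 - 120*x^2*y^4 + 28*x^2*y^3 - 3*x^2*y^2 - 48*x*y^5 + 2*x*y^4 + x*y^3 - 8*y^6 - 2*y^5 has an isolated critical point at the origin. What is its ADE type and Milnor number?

The Hessian of f at 0 is [[0, 0], [0, 0]] with rank 0, so corank 2. A Groebner basis of the Jacobian ideal J(f) in C{x,y} is {-3*x^2/5 + y^4 - y^3/5, x^3, x^2*y + x^2/5 + y^3/15, -8*x^2/5 + x*y^2 - 8*y^3/15}; counting standard monomials gives mu = 7. Corank 2; j^3 = x^3 is a perfect cube, so E-series; the 4-jet and mu = 7 give E_7.

Type E7, Milnor number mu = 7.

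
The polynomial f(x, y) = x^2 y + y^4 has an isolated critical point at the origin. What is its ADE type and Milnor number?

Type D_5, Milnor number mu = 5.

The Hessian of f at 0 has rank 0. Corank 2; j^3 = x^2*y has shape L^2 M (L != M), so D-series; mu = 5 gives D_5.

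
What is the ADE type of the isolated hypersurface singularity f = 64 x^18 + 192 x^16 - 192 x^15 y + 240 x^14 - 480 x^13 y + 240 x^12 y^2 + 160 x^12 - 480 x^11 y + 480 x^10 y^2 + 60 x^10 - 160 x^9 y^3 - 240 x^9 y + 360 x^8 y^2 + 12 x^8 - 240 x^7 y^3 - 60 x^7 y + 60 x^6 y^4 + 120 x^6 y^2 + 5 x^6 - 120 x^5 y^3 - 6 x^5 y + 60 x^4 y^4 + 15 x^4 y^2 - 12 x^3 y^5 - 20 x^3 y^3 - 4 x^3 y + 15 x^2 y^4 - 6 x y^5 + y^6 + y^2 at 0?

The Hessian of f at 0 is [[0, 0], [0, 2]] with rank 1, so corank 1. A Groebner basis of the Jacobian ideal J(f) in C{x,y} is {x^3 - y/2, x^2*y, y^2}; counting standard monomials gives mu = 5. Corank 1: A-series; mu = 5 gives A_5.

A5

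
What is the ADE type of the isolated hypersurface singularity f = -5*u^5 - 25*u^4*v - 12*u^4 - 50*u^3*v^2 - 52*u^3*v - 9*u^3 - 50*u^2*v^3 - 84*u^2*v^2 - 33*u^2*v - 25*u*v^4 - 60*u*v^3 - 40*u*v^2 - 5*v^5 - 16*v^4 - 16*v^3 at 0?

D6

The Hessian of f at 0 has rank 0. Corank 2; j^3 = -(u + v)*(3*u + 4*v)^2 has shape L^2 M (L != M), so D-series; mu = 6 gives D_6.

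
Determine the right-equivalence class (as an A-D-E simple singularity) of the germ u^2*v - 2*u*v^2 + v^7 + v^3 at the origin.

The Hessian of f at 0 has rank 0. Corank 2; j^3 = v*(u - v)^2 has shape L^2 M (L != M), so D-series; mu = 8 gives D_8.

D8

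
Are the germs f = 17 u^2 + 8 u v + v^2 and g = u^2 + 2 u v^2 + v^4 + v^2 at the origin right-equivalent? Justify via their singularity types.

Yes.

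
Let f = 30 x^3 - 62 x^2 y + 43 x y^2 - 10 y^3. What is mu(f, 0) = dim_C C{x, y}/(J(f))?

The Hessian of f at 0 has rank 0. Corank 2; j^3 = (3*x - 2*y)*(10*x^2 - 14*x*y + 5*y^2) splits into three distinct lines over C (the quadratic factor has nonzero discriminant), so D_4.

4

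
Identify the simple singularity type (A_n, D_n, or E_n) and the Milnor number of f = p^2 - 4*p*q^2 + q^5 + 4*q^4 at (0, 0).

Type A_{4}, Milnor number mu = 4.

The Hessian of f at 0 is [[2, 0], [0, 0]] with rank 1, so corank 1. A Groebner basis of the Jacobian ideal J(f) in C{p,q} is {p^2, -p/2 + q^2}; counting standard monomials gives mu = 4. Corank 1: A-series; mu = 4 gives A_4.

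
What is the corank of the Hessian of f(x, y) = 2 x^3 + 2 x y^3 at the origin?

The Hessian at 0 is [[0, 0], [0, 0]] of rank 0; hence corank 2.

2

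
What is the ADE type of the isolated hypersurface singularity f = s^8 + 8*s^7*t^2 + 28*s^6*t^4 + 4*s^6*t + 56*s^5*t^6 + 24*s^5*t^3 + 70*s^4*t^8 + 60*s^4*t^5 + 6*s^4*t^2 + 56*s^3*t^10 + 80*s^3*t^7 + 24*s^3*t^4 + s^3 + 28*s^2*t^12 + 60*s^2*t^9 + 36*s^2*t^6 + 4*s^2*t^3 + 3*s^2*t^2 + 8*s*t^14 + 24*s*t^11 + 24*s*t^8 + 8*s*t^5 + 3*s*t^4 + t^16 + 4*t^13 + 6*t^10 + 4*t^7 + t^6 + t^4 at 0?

E_6

The Hessian of f at 0 has rank 0. Corank 2; j^3 = s^3 is a perfect cube, so E-series; the 4-jet and mu = 6 give E_6.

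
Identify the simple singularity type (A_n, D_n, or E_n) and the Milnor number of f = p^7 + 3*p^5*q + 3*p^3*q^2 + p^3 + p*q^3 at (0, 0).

Type E7, Milnor number mu = 7.

The Hessian of f at 0 is [[0, 0], [0, 0]] with rank 0, so corank 2. A Groebner basis of the Jacobian ideal J(f) in C{p,q} is {p^3, p*q^2, 3*p^2 + q^3}; counting standard monomials gives mu = 7. Corank 2; j^3 = p^3 is a perfect cube, so E-series; the 4-jet and mu = 7 give E_7.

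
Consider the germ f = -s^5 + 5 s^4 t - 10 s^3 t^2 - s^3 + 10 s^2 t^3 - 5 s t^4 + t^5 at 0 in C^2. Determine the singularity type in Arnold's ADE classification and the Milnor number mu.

Type E8, Milnor number mu = 8.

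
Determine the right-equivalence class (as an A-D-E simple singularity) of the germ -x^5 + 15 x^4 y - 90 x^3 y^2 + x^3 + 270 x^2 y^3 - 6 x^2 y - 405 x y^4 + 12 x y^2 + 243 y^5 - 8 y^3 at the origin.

The Hessian of f at 0 is [[0, 0], [0, 0]] with rank 0, so corank 2. A Groebner basis of the Jacobian ideal J(f) in C{x,y} is {y^5, x*y^3 - 9*y^4/4, x^2 - 4*x*y + 4*y^2}; counting standard monomials gives mu = 8. Corank 2; j^3 = (x - 2*y)^3 is a perfect cube, so E-series; the 5-jet and mu = 8 give E_8.

E_8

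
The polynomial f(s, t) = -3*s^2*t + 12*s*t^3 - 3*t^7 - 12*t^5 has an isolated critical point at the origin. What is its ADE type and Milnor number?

Type D8, Milnor number mu = 8.

The Hessian of f at 0 has rank 0. Corank 2; j^3 = -3*s^2*t has shape L^2 M (L != M), so D-series; mu = 8 gives D_8.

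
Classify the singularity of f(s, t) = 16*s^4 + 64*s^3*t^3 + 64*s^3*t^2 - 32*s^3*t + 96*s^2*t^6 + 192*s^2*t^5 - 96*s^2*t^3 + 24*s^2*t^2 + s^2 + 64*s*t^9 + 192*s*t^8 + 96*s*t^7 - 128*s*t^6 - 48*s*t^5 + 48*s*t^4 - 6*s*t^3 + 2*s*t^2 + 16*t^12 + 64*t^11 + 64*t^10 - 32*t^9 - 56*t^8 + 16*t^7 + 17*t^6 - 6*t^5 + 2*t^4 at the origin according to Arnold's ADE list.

A3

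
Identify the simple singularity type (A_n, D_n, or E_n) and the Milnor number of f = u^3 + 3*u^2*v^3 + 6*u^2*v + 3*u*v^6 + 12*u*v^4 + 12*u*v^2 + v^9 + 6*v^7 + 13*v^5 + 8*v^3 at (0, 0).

The Hessian of f at 0 has rank 0. Corank 2; j^3 = (u + 2*v)^3 is a perfect cube, so E-series; the 5-jet and mu = 8 give E_8.

Type E8, Milnor number mu = 8.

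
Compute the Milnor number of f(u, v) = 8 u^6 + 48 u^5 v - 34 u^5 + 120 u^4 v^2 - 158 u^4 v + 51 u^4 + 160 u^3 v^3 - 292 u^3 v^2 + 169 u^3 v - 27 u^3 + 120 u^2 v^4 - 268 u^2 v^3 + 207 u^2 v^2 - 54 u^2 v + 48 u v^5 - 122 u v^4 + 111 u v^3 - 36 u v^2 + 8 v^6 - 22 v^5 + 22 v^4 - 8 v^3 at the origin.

7

The Hessian of f at 0 has rank 0. Corank 2; j^3 = -(3*u + 2*v)^3 is a perfect cube, so E-series; the 4-jet and mu = 7 give E_7.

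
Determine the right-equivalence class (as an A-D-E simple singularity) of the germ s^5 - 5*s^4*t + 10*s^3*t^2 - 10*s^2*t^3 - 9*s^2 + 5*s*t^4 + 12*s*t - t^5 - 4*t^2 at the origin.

The Hessian of f at 0 has rank 1. Corank 1: A-series; mu = 4 gives A_4.

A4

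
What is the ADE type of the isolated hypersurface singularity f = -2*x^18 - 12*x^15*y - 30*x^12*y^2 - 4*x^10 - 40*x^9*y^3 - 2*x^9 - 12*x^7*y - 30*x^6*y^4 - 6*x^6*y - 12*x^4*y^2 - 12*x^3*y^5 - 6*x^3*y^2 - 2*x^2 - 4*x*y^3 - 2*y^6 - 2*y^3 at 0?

A2

The Hessian of f at 0 is [[-4, 0], [0, 0]] with rank 1, so corank 1. A Groebner basis of the Jacobian ideal J(f) in C{x,y} is {y^2, x}; counting standard monomials gives mu = 2. Corank 1: A-series; mu = 2 gives A_2.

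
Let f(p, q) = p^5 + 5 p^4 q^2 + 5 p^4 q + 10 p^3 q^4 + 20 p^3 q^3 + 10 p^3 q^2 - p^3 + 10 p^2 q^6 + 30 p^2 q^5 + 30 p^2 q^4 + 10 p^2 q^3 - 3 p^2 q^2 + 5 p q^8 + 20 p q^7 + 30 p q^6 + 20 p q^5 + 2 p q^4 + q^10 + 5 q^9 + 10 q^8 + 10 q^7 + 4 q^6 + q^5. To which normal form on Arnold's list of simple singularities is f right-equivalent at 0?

E_{8}

The Hessian of f at 0 is [[0, 0], [0, 0]] with rank 0, so corank 2. A Groebner basis of the Jacobian ideal J(f) in C{p,q} is {-p^2/4 + p*q^3 - p*q^2/2, p^2 + 2*p*q^2 + q^4, p^3, p^2*q + p^2/2 + p*q^2}; counting standard monomials gives mu = 8. Corank 2; j^3 = -p^3 is a perfect cube, so E-series; the 5-jet and mu = 8 give E_8.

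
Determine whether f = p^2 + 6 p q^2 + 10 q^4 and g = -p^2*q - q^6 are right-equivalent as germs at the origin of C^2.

No.

The Hessian of f at 0 has rank 1. Corank 1: A-series; mu = 3 gives A_3. The Hessian of g at 0 has rank 0. Corank 2; j^3 = -p^2*q has shape L^2 M (L != M), so D-series; mu = 7 gives D_7. f is A_3 but g is D_7, hence not right-equivalent.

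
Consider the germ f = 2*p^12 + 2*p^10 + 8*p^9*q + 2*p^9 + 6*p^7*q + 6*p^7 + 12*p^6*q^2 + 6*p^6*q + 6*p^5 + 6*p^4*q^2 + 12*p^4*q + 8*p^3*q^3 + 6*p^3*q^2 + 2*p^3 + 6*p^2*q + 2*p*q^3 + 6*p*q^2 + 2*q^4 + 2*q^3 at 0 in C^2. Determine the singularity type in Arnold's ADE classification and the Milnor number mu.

Type E_{7}, Milnor number mu = 7.

The Hessian of f at 0 has rank 0. Corank 2; j^3 = 2*(p + q)^3 is a perfect cube, so E-series; the 4-jet and mu = 7 give E_7.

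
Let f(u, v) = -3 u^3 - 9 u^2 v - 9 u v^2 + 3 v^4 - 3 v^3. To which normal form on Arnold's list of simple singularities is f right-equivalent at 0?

E_6

The Hessian of f at 0 has rank 0. Corank 2; j^3 = -3*(u + v)^3 is a perfect cube, so E-series; the 4-jet and mu = 6 give E_6.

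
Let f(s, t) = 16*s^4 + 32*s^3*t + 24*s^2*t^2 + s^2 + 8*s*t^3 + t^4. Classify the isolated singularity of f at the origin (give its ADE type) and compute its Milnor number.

Type A_3, Milnor number mu = 3.

The Hessian of f at 0 has rank 1. Corank 1: A-series; mu = 3 gives A_3.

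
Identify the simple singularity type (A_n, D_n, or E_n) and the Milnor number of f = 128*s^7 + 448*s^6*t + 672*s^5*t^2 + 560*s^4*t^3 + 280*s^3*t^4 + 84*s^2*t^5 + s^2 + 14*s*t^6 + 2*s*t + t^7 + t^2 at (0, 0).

Type A_{6}, Milnor number mu = 6.

The Hessian of f at 0 has rank 1. Corank 1: A-series; mu = 6 gives A_6.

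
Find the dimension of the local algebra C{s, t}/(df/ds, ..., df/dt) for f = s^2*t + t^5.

6

The Hessian of f at 0 is [[0, 0], [0, 0]] with rank 0, so corank 2. A Groebner basis of the Jacobian ideal J(f) in C{s,t} is {s^2/5 + t^4, s^3, s*t}; counting standard monomials gives mu = 6. Corank 2; j^3 = s^2*t has shape L^2 M (L != M), so D-series; mu = 6 gives D_6.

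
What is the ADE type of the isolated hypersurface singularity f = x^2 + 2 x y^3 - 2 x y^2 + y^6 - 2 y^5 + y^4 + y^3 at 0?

A_2

The Hessian of f at 0 has rank 1. Corank 1: A-series; mu = 2 gives A_2.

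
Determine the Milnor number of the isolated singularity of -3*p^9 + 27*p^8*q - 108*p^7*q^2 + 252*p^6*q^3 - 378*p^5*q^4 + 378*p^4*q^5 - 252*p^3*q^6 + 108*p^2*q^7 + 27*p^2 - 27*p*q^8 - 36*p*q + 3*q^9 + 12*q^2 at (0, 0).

8

The Hessian of f at 0 is [[54, -36], [-36, 24]] with rank 1, so corank 1. A Groebner basis of the Jacobian ideal J(f) in C{p,q} is {q^8, p - 2*q/3}; counting standard monomials gives mu = 8. Corank 1: A-series; mu = 8 gives A_8.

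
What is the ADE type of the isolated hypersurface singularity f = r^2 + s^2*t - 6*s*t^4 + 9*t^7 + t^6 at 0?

D_{7}

The Hessian of f at 0 has rank 1. Corank 2; j^3 = s^2*t has shape L^2 M (L != M), so D-series; mu = 7 gives D_7.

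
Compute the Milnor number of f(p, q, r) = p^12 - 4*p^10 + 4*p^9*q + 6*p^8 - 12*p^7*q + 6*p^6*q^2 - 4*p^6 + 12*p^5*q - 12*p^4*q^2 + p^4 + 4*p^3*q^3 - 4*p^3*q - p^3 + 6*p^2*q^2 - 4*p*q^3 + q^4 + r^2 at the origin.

The Hessian of f at 0 has rank 1. Corank 2; j^3 = -p^3 is a perfect cube, so E-series; the 4-jet and mu = 6 give E_6.

6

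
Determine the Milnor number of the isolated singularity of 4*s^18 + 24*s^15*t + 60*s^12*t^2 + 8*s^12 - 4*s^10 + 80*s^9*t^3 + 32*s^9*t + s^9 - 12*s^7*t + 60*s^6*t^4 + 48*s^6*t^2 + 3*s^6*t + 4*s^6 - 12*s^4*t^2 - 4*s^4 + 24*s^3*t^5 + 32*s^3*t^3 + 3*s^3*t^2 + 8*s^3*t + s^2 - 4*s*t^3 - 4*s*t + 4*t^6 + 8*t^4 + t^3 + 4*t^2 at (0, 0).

2

The Hessian of f at 0 has rank 1. Corank 1: A-series; mu = 2 gives A_2.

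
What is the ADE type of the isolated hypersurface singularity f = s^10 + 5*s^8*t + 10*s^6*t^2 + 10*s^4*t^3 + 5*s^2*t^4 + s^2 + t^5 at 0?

A_{4}

The Hessian of f at 0 has rank 1. Corank 1: A-series; mu = 4 gives A_4.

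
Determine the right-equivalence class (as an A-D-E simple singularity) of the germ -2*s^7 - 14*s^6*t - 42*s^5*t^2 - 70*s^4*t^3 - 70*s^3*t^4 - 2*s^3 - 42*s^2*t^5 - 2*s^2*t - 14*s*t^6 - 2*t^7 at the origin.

D8

The Hessian of f at 0 has rank 0. Corank 2; j^3 = -2*s^2*(s + t) has shape L^2 M (L != M), so D-series; mu = 8 gives D_8.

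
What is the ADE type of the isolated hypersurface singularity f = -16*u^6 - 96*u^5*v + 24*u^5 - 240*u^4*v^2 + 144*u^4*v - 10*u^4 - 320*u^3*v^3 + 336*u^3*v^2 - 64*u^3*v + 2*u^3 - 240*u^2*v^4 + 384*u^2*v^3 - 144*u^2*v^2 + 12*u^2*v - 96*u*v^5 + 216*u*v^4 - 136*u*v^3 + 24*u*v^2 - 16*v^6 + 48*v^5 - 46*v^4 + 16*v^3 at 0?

The Hessian of f at 0 has rank 0. Corank 2; j^3 = 2*(u + 2*v)^3 is a perfect cube, so E-series; the 4-jet and mu = 6 give E_6.

E6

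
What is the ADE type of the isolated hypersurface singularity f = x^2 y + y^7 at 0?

D_{8}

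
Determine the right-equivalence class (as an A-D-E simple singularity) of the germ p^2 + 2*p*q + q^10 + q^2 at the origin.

A_{9}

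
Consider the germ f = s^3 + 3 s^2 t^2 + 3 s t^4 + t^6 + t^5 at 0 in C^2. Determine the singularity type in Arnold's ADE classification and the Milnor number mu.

Type E_8, Milnor number mu = 8.

The Hessian of f at 0 has rank 0. Corank 2; j^3 = s^3 is a perfect cube, so E-series; the 5-jet and mu = 8 give E_8.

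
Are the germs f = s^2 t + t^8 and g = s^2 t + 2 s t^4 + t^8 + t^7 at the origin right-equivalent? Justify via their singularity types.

Yes.

The Hessian of f at 0 has rank 0. Corank 2; j^3 = s^2*t has shape L^2 M (L != M), so D-series; mu = 9 gives D_9. The Hessian of g at 0 has rank 0. Corank 2; j^3 = s^2*t has shape L^2 M (L != M), so D-series; mu = 9 gives D_9. Both have type D_9, hence right-equivalent.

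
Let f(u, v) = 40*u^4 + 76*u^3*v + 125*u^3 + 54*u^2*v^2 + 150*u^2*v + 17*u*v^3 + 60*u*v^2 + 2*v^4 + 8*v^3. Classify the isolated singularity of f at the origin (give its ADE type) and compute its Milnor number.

Type E_{7}, Milnor number mu = 7.

The Hessian of f at 0 has rank 0. Corank 2; j^3 = (5*u + 2*v)^3 is a perfect cube, so E-series; the 4-jet and mu = 7 give E_7.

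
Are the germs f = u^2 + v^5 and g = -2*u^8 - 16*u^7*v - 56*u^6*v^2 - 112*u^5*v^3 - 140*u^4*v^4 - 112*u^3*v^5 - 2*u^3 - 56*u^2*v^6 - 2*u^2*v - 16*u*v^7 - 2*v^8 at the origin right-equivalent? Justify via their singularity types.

The Hessian of f at 0 has rank 1. Corank 1: A-series; mu = 4 gives A_4. The Hessian of g at 0 has rank 0. Corank 2; j^3 = -2*u^2*(u + v) has shape L^2 M (L != M), so D-series; mu = 9 gives D_9. f is A_4 but g is D_9, hence not right-equivalent.

No.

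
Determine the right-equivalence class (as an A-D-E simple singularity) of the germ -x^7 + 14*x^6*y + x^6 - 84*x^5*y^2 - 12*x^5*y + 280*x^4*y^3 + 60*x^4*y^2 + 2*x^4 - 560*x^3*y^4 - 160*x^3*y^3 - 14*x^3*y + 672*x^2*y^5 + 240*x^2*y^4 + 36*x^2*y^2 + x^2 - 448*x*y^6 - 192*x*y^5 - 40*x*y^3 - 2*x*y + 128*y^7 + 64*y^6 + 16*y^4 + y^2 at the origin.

A_6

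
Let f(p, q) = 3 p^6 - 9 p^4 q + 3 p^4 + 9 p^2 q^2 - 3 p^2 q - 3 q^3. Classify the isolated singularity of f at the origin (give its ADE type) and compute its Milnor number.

Type D_{4}, Milnor number mu = 4.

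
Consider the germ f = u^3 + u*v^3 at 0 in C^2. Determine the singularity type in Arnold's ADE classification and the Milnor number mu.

The Hessian of f at 0 has rank 0. Corank 2; j^3 = u^3 is a perfect cube, so E-series; the 4-jet and mu = 7 give E_7.

Type E7, Milnor number mu = 7.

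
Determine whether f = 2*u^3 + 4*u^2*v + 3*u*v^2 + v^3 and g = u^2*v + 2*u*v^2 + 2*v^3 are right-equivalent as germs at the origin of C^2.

Yes.

The Hessian of f at 0 has rank 0. Corank 2; j^3 = (u + v)*(2*u^2 + 2*u*v + v^2) splits into three distinct lines over C (the quadratic factor has nonzero discriminant), so D_4. The Hessian of g at 0 has rank 0. Corank 2; j^3 = v*(u^2 + 2*u*v + 2*v^2) splits into three distinct lines over C (the quadratic factor has nonzero discriminant), so D_4. Both have type D_4, hence right-equivalent.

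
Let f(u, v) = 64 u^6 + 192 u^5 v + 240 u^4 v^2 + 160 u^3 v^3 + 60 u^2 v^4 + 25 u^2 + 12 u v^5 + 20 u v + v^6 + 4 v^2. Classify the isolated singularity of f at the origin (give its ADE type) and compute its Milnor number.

Type A5, Milnor number mu = 5.

The Hessian of f at 0 is [[50, 20], [20, 8]] with rank 1, so corank 1. A Groebner basis of the Jacobian ideal J(f) in C{u,v} is {v^5, u + 2*v/5}; counting standard monomials gives mu = 5. Corank 1: A-series; mu = 5 gives A_5.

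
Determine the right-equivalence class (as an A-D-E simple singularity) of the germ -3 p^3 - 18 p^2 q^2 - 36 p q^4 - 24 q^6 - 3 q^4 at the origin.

E6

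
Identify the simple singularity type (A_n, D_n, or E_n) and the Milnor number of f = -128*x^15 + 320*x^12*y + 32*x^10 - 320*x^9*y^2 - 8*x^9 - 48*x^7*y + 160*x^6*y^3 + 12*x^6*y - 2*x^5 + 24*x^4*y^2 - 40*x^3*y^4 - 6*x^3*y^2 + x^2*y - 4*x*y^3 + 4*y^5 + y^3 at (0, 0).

Type D_4, Milnor number mu = 4.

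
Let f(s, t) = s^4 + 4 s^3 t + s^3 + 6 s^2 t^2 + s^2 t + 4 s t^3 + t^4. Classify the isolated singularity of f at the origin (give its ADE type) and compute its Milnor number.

Type D_{5}, Milnor number mu = 5.

The Hessian of f at 0 has rank 0. Corank 2; j^3 = s^2*(s + t) has shape L^2 M (L != M), so D-series; mu = 5 gives D_5.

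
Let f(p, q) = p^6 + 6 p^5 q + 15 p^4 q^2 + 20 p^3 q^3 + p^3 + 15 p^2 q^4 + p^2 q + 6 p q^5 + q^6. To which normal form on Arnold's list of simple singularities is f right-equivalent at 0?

D_{7}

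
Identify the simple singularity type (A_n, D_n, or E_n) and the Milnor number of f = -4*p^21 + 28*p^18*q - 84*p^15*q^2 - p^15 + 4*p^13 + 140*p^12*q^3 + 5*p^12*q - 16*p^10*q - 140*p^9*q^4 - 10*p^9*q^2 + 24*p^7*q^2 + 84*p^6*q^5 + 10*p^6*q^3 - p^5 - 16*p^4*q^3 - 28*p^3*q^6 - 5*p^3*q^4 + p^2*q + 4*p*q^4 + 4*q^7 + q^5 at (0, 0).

The Hessian of f at 0 has rank 0. Corank 2; j^3 = p^2*q has shape L^2 M (L != M), so D-series; mu = 6 gives D_6.

Type D_{6}, Milnor number mu = 6.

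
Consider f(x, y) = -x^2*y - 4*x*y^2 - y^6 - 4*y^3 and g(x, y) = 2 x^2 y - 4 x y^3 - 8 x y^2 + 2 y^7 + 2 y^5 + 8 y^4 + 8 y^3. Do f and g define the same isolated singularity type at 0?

No.

The Hessian of f at 0 is [[0, 0], [0, 0]] with rank 0, so corank 2. A Groebner basis of the Jacobian ideal J(f) in C{x,y} is {x^2/6 + y^5 - 2*y^2/3, x^3 + 8*y^3, x*y + 2*y^2}; counting standard monomials gives mu = 7. Corank 2; j^3 = -y*(x + 2*y)^2 has shape L^2 M (L != M), so D-series; mu = 7 gives D_7. The Hessian of g at 0 is [[0, 0], [0, 0]] with rank 0, so corank 2. A Groebner basis of the Jacobian ideal J(g) in C{x,y} is {x^2*y^2 - 4*x^2*y + x^2/7 + 83*x*y^2/7 - 58*x*y/7 + 16*y^2, x^3 - 6*x^2*y + x^2/7 + 83*x*y^2/7 - 58*x*y/7 + 16*y^2, -x*y + y^3 + 2*y^2}; counting standard monomials gives mu = 8. Corank 2; j^3 = 2*y*(x - 2*y)^2 has shape L^2 M (L != M), so D-series; mu = 8 gives D_8. f is D_7 but g is D_8, hence not right-equivalent.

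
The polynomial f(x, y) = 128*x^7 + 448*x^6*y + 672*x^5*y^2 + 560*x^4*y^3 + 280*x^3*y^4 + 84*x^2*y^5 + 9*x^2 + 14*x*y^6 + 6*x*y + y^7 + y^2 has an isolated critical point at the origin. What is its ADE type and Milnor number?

The Hessian of f at 0 is [[18, 6], [6, 2]] with rank 1, so corank 1. A Groebner basis of the Jacobian ideal J(f) in C{x,y} is {y^6, x + y/3}; counting standard monomials gives mu = 6. Corank 1: A-series; mu = 6 gives A_6.

Type A_6, Milnor number mu = 6.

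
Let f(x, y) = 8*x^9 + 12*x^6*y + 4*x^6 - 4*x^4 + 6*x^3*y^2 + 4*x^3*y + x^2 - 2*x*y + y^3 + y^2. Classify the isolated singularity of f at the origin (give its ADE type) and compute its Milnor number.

Type A_2, Milnor number mu = 2.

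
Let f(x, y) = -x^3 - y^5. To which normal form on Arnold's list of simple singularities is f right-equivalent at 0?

E8

The Hessian of f at 0 has rank 0. Corank 2; j^3 = -x^3 is a perfect cube, so E-series; the 5-jet and mu = 8 give E_8.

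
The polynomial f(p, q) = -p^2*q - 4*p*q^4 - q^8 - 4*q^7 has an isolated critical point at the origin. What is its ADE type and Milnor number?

The Hessian of f at 0 is [[0, 0], [0, 0]] with rank 0, so corank 2. A Groebner basis of the Jacobian ideal J(f) in C{p,q} is {p^2*q^2, p^2*q + p^2/2 + p*q^3, p*q/2 + q^4, p^3}; counting standard monomials gives mu = 9. Corank 2; j^3 = -p^2*q has shape L^2 M (L != M), so D-series; mu = 9 gives D_9.

Type D9, Milnor number mu = 9.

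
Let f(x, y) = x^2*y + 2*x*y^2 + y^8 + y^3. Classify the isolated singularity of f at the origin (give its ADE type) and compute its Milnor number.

Type D9, Milnor number mu = 9.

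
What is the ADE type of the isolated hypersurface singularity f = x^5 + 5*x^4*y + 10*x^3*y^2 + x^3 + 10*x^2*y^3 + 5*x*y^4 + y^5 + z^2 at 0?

The Hessian of f at 0 is [[0, 0, 0], [0, 0, 0], [0, 0, 2]] with rank 1, so corank 2. A Groebner basis of the Jacobian ideal J(f) in C{x,y,z} is {y^5, x*y^3 + y^4/4, x^2, z}; counting standard monomials gives mu = 8. Corank 2; j^3 = x^3 is a perfect cube, so E-series; the 5-jet and mu = 8 give E_8.

E_{8}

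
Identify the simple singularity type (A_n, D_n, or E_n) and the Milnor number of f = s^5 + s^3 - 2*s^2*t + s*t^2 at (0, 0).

Type D6, Milnor number mu = 6.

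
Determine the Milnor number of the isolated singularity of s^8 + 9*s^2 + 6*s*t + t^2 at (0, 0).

7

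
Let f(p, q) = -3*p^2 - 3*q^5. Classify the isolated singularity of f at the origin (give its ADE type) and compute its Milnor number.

Type A4, Milnor number mu = 4.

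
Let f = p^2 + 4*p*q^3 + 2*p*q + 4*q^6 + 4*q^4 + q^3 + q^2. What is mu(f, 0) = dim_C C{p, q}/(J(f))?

2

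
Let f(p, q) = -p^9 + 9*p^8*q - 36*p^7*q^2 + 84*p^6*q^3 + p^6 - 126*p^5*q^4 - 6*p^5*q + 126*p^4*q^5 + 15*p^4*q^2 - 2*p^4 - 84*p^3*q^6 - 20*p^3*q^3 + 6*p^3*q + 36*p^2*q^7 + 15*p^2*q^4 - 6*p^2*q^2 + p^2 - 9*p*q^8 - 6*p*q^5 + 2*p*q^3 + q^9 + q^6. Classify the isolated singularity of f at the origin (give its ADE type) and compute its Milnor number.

Type A_8, Milnor number mu = 8.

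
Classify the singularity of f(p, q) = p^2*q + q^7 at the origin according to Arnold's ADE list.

D8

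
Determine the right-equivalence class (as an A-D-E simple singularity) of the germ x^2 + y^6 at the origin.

The Hessian of f at 0 has rank 1. Corank 1: A-series; mu = 5 gives A_5.

A5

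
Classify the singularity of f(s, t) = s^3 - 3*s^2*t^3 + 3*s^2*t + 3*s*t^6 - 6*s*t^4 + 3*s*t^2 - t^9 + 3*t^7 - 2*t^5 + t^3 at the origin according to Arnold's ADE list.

The Hessian of f at 0 has rank 0. Corank 2; j^3 = (s + t)^3 is a perfect cube, so E-series; the 5-jet and mu = 8 give E_8.

E_8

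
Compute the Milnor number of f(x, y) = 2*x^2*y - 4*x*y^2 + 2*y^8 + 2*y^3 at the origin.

9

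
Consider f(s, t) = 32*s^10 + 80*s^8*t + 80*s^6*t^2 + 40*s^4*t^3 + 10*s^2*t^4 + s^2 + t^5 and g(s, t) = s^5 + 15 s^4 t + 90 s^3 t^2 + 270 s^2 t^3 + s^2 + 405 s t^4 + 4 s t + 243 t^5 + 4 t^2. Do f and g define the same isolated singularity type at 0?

The Hessian of f at 0 is [[2, 0], [0, 0]] with rank 1, so corank 1. A Groebner basis of the Jacobian ideal J(f) in C{s,t} is {t^4, s}; counting standard monomials gives mu = 4. Corank 1: A-series; mu = 4 gives A_4. The Hessian of g at 0 is [[2, 4], [4, 8]] with rank 1, so corank 1. A Groebner basis of the Jacobian ideal J(g) in C{s,t} is {t^4, s + 2*t}; counting standard monomials gives mu = 4. Corank 1: A-series; mu = 4 gives A_4. Both have type A_4, hence right-equivalent.

Yes.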